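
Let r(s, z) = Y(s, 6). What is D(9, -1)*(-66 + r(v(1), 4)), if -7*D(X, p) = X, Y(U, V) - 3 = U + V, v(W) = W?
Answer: 72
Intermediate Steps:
Y(U, V) = 3 + U + V (Y(U, V) = 3 + (U + V) = 3 + U + V)
r(s, z) = 9 + s (r(s, z) = 3 + s + 6 = 9 + s)
D(X, p) = -X/7
D(9, -1)*(-66 + r(v(1), 4)) = (-1/7*9)*(-66 + (9 + 1)) = -9*(-66 + 10)/7 = -9/7*(-56) = 72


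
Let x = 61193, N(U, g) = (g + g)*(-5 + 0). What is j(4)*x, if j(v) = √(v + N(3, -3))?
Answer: 61193*√34 ≈ 3.5681e+5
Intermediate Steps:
N(U, g) = -10*g (N(U, g) = (2*g)*(-5) = -10*g)
j(v) = √(30 + v) (j(v) = √(v - 10*(-3)) = √(v + 30) = √(30 + v))
j(4)*x = √(30 + 4)*61193 = √34*61193 = 61193*√34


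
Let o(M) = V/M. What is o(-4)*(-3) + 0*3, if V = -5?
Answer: -15/4 ≈ -3.7500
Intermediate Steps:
o(M) = -5/M
o(-4)*(-3) + 0*3 = -5/(-4)*(-3) + 0*3 = -5*(-¼)*(-3) + 0 = (5/4)*(-3) + 0 = -15/4 + 0 = -15/4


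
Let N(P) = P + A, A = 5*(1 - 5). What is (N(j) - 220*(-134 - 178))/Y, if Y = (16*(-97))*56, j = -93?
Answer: -68527/86912 ≈ -0.78846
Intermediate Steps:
A = -20 (A = 5*(-4) = -20)
N(P) = -20 + P (N(P) = P - 20 = -20 + P)
Y = -86912 (Y = -1552*56 = -86912)
(N(j) - 220*(-134 - 178))/Y = ((-20 - 93) - 220*(-134 - 178))/(-86912) = (-113 - 220*(-312))*(-1/86912) = (-113 + 68640)*(-1/86912) = 68527*(-1/86912) = -68527/86912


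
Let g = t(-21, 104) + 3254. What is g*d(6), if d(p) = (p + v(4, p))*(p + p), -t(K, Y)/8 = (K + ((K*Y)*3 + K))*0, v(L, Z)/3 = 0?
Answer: 234288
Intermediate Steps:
v(L, Z) = 0 (v(L, Z) = 3*0 = 0)
t(K, Y) = 0 (t(K, Y) = -8*(K + ((K*Y)*3 + K))*0 = -8*(K + (3*K*Y + K))*0 = -8*(K + (K + 3*K*Y))*0 = -8*(2*K + 3*K*Y)*0 = -8*0 = 0)
d(p) = 2*p² (d(p) = (p + 0)*(p + p) = p*(2*p) = 2*p²)
g = 3254 (g = 0 + 3254 = 3254)
g*d(6) = 3254*(2*6²) = 3254*(2*36) = 3254*72 = 234288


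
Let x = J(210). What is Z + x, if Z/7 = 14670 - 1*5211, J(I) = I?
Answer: 66423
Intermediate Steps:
Z = 66213 (Z = 7*(14670 - 1*5211) = 7*(14670 - 5211) = 7*9459 = 66213)
x = 210
Z + x = 66213 + 210 = 66423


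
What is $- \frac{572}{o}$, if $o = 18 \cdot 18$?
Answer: $- \frac{143}{81} \approx -1.7654$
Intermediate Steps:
$o = 324$
$- \frac{572}{o} = - \frac{572}{324} = \left(-572\right) \frac{1}{324} = - \frac{143}{81}$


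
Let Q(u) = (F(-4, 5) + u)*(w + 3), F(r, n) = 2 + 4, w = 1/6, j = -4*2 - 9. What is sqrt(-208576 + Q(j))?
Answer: I*sqrt(7509990)/6 ≈ 456.74*I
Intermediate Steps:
j = -17 (j = -8 - 9 = -17)
w = 1/6 ≈ 0.16667
F(r, n) = 6
Q(u) = 19 + 19*u/6 (Q(u) = (6 + u)*(1/6 + 3) = (6 + u)*(19/6) = 19 + 19*u/6)
sqrt(-208576 + Q(j)) = sqrt(-208576 + (19 + (19/6)*(-17))) = sqrt(-208576 + (19 - 323/6)) = sqrt(-208576 - 209/6) = sqrt(-1251665/6) = I*sqrt(7509990)/6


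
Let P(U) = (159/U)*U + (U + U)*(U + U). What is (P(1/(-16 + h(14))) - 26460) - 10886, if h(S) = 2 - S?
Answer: -7288651/196 ≈ -37187.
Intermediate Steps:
P(U) = 159 + 4*U² (P(U) = 159 + (2*U)*(2*U) = 159 + 4*U²)
(P(1/(-16 + h(14))) - 26460) - 10886 = ((159 + 4*(1/(-16 + (2 - 1*14)))²) - 26460) - 10886 = ((159 + 4*(1/(-16 + (2 - 14)))²) - 26460) - 10886 = ((159 + 4*(1/(-16 - 12))²) - 26460) - 10886 = ((159 + 4*(1/(-28))²) - 26460) - 10886 = ((159 + 4*(-1/28)²) - 26460) - 10886 = ((159 + 4*(1/784)) - 26460) - 10886 = ((159 + 1/196) - 26460) - 10886 = (31165/196 - 26460) - 10886 = -5154995/196 - 10886 = -7288651/196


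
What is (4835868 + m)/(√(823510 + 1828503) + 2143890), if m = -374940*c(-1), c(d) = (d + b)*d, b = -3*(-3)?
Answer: 218158571160/59691710131 - 712308*√2652013/417841970917 ≈ 3.6520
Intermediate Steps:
b = 9
c(d) = d*(9 + d) (c(d) = (d + 9)*d = (9 + d)*d = d*(9 + d))
m = 2999520 (m = -(-374940)*(9 - 1) = -(-374940)*8 = -374940*(-8) = 2999520)
(4835868 + m)/(√(823510 + 1828503) + 2143890) = (4835868 + 2999520)/(√(823510 + 1828503) + 2143890) = 7835388/(√2652013 + 2143890) = 7835388/(2143890 + √2652013)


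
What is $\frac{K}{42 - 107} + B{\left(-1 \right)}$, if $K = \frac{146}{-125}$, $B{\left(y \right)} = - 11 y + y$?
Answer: $\frac{81396}{8125} \approx 10.018$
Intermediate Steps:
$B{\left(y \right)} = - 10 y$
$K = - \frac{146}{125}$ ($K = 146 \left(- \frac{1}{125}\right) = - \frac{146}{125} \approx -1.168$)
$\frac{K}{42 - 107} + B{\left(-1 \right)} = \frac{1}{42 - 107} \left(- \frac{146}{125}\right) - -10 = \frac{1}{-65} \left(- \frac{146}{125}\right) + 10 = \left(- \frac{1}{65}\right) \left(- \frac{146}{125}\right) + 10 = \frac{146}{8125} + 10 = \frac{81396}{8125}$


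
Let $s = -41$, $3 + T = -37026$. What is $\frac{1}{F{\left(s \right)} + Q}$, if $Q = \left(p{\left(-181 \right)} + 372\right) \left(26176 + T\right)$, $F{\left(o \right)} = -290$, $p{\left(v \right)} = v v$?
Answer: $- \frac{1}{359592739} \approx -2.7809 \cdot 10^{-9}$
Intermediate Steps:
$T = -37029$ ($T = -3 - 37026 = -37029$)
$p{\left(v \right)} = v^{2}$
$Q = -359592449$ ($Q = \left(\left(-181\right)^{2} + 372\right) \left(26176 - 37029\right) = \left(32761 + 372\right) \left(-10853\right) = 33133 \left(-10853\right) = -359592449$)
$\frac{1}{F{\left(s \right)} + Q} = \frac{1}{-290 - 359592449} = \frac{1}{-359592739} = - \frac{1}{359592739}$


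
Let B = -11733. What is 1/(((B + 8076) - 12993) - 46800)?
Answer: -1/63450 ≈ -1.5760e-5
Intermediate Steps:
1/(((B + 8076) - 12993) - 46800) = 1/(((-11733 + 8076) - 12993) - 46800) = 1/((-3657 - 12993) - 46800) = 1/(-16650 - 46800) = 1/(-63450) = -1/63450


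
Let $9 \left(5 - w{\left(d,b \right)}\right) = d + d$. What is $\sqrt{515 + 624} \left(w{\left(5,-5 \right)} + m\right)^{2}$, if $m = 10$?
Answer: $\frac{15625 \sqrt{1139}}{81} \approx 6510.2$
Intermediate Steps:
$w{\left(d,b \right)} = 5 - \frac{2 d}{9}$ ($w{\left(d,b \right)} = 5 - \frac{d + d}{9} = 5 - \frac{2 d}{9}$)
$\sqrt{515 + 624} \left(w{\left(5,-5 \right)} + m\right)^{2} = \sqrt{515 + 624} \left(\left(5 - \frac{10}{9}\right) + 10\right)^{2} = \sqrt{1139} \left(\left(5 - \frac{10}{9}\right) + 10\right)^{2} = \sqrt{1139} \left(\frac{35}{9} + 10\right)^{2} = \sqrt{1139} \left(\frac{125}{9}\right)^{2} = \sqrt{1139} \cdot \frac{15625}{81} = \frac{15625 \sqrt{1139}}{81}$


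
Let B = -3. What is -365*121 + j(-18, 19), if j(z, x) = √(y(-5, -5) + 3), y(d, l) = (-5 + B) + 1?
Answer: -44165 + 2*I ≈ -44165.0 + 2.0*I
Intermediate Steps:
y(d, l) = -7 (y(d, l) = (-5 - 3) + 1 = -8 + 1 = -7)
j(z, x) = 2*I (j(z, x) = √(-7 + 3) = √(-4) = 2*I)
-365*121 + j(-18, 19) = -365*121 + 2*I = -44165 + 2*I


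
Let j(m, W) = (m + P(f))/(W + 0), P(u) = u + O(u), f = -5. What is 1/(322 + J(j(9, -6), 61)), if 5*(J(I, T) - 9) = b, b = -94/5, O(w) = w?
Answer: 25/8181 ≈ 0.0030559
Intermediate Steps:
P(u) = 2*u (P(u) = u + u = 2*u)
b = -94/5 (b = -94*⅕ = -94/5 ≈ -18.800)
j(m, W) = (-10 + m)/W (j(m, W) = (m + 2*(-5))/(W + 0) = (m - 10)/W = (-10 + m)/W)
J(I, T) = 131/25 (J(I, T) = 9 + (⅕)*(-94/5) = 9 - 94/25 = 131/25)
1/(322 + J(j(9, -6), 61)) = 1/(322 + 131/25) = 1/(8181/25) = 25/8181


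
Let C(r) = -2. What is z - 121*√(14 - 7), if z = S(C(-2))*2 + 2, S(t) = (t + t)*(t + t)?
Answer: 34 - 121*√7 ≈ -286.14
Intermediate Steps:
S(t) = 4*t² (S(t) = (2*t)*(2*t) = 4*t²)
z = 34 (z = (4*(-2)²)*2 + 2 = (4*4)*2 + 2 = 16*2 + 2 = 32 + 2 = 34)
z - 121*√(14 - 7) = 34 - 121*√(14 - 7) = 34 - 121*√7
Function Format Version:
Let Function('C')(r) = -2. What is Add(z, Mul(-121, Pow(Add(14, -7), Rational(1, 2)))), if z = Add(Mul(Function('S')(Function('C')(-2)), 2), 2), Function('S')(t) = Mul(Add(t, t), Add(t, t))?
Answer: Add(34, Mul(-121, Pow(7, Rational(1, 2)))) ≈ -286.14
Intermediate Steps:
Function('S')(t) = Mul(4, Pow(t, 2)) (Function('S')(t) = Mul(Mul(2, t), Mul(2, t)) = Mul(4, Pow(t, 2)))
z = 34 (z = Add(Mul(Mul(4, Pow(-2, 2)), 2), 2) = Add(Mul(Mul(4, 4), 2), 2) = Add(Mul(16, 2), 2) = Add(32, 2) = 34)
Add(z, Mul(-121, Pow(Add(14, -7), Rational(1, 2)))) = Add(34, Mul(-121, Pow(Add(14, -7), Rational(1, 2)))) = Add(34, Mul(-121, Pow(7, Rational(1, 2))))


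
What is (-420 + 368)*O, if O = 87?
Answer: -4524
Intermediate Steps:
(-420 + 368)*O = (-420 + 368)*87 = -52*87 = -4524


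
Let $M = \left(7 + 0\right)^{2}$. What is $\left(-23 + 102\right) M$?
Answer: $3871$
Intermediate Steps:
$M = 49$ ($M = 7^{2} = 49$)
$\left(-23 + 102\right) M = \left(-23 + 102\right) 49 = 79 \cdot 49 = 3871$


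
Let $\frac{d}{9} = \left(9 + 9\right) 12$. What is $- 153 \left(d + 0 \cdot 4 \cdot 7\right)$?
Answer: $-297432$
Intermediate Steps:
$d = 1944$ ($d = 9 \left(9 + 9\right) 12 = 9 \cdot 18 \cdot 12 = 9 \cdot 216 = 1944$)
$- 153 \left(d + 0 \cdot 4 \cdot 7\right) = - 153 \left(1944 + 0 \cdot 4 \cdot 7\right) = - 153 \left(1944 + 0 \cdot 7\right) = - 153 \left(1944 + 0\right) = \left(-153\right) 1944 = -297432$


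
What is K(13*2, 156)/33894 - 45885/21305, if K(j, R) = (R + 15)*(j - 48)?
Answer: -18170840/8023463 ≈ -2.2647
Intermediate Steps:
K(j, R) = (-48 + j)*(15 + R) (K(j, R) = (15 + R)*(-48 + j) = (-48 + j)*(15 + R))
K(13*2, 156)/33894 - 45885/21305 = (-720 - 48*156 + 15*(13*2) + 156*(13*2))/33894 - 45885/21305 = (-720 - 7488 + 15*26 + 156*26)*(1/33894) - 45885*1/21305 = (-720 - 7488 + 390 + 4056)*(1/33894) - 9177/4261 = -3762*1/33894 - 9177/4261 = -209/1883 - 9177/4261 = -18170840/8023463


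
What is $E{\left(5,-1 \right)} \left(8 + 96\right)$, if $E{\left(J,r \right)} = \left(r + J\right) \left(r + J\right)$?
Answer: $1664$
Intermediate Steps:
$E{\left(J,r \right)} = \left(J + r\right)^{2}$ ($E{\left(J,r \right)} = \left(J + r\right) \left(J + r\right) = \left(J + r\right)^{2}$)
$E{\left(5,-1 \right)} \left(8 + 96\right) = \left(5 - 1\right)^{2} \left(8 + 96\right) = 4^{2} \cdot 104 = 16 \cdot 104 = 1664$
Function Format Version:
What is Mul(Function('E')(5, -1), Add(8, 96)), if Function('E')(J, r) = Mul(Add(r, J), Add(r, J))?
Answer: 1664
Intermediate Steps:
Function('E')(J, r) = Pow(Add(J, r), 2) (Function('E')(J, r) = Mul(Add(J, r), Add(J, r)) = Pow(Add(J, r), 2))
Mul(Function('E')(5, -1), Add(8, 96)) = Mul(Pow(Add(5, -1), 2), Add(8, 96)) = Mul(Pow(4, 2), 104) = Mul(16, 104) = 1664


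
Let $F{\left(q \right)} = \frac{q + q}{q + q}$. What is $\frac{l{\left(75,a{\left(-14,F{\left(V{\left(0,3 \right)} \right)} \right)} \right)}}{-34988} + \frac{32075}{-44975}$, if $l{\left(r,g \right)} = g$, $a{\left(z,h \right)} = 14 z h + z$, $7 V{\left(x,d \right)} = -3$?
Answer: $- \frac{22255907}{31471706} \approx -0.70717$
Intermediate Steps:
$V{\left(x,d \right)} = - \frac{3}{7}$ ($V{\left(x,d \right)} = \frac{1}{7} \left(-3\right) = - \frac{3}{7}$)
$F{\left(q \right)} = 1$ ($F{\left(q \right)} = \frac{2 q}{2 q} = 2 q \frac{1}{2 q} = 1$)
$a{\left(z,h \right)} = z + 14 h z$ ($a{\left(z,h \right)} = 14 h z + z = z + 14 h z$)
$\frac{l{\left(75,a{\left(-14,F{\left(V{\left(0,3 \right)} \right)} \right)} \right)}}{-34988} + \frac{32075}{-44975} = \frac{\left(-14\right) \left(1 + 14 \cdot 1\right)}{-34988} + \frac{32075}{-44975} = - 14 \left(1 + 14\right) \left(- \frac{1}{34988}\right) + 32075 \left(- \frac{1}{44975}\right) = \left(-14\right) 15 \left(- \frac{1}{34988}\right) - \frac{1283}{1799} = \left(-210\right) \left(- \frac{1}{34988}\right) - \frac{1283}{1799} = \frac{105}{17494} - \frac{1283}{1799} = - \frac{22255907}{31471706}$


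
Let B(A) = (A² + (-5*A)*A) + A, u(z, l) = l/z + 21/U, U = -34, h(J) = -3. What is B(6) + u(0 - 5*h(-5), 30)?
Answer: -4645/34 ≈ -136.62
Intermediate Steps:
u(z, l) = -21/34 + l/z (u(z, l) = l/z + 21/(-34) = l/z + 21*(-1/34) = l/z - 21/34 = -21/34 + l/z)
B(A) = A - 4*A² (B(A) = (A² - 5*A²) + A = -4*A² + A = A - 4*A²)
B(6) + u(0 - 5*h(-5), 30) = 6*(1 - 4*6) + (-21/34 + 30/(0 - 5*(-3))) = 6*(1 - 24) + (-21/34 + 30/(0 + 15)) = 6*(-23) + (-21/34 + 30/15) = -138 + (-21/34 + 30*(1/15)) = -138 + (-21/34 + 2) = -138 + 47/34 = -4645/34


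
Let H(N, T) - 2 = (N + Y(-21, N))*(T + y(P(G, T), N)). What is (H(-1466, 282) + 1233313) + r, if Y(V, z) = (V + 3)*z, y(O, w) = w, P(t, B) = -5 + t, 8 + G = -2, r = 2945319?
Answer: -25329014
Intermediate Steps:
G = -10 (G = -8 - 2 = -10)
Y(V, z) = z*(3 + V) (Y(V, z) = (3 + V)*z = z*(3 + V))
H(N, T) = 2 - 17*N*(N + T) (H(N, T) = 2 + (N + N*(3 - 21))*(T + N) = 2 + (N + N*(-18))*(N + T) = 2 + (N - 18*N)*(N + T) = 2 + (-17*N)*(N + T) = 2 - 17*N*(N + T))
(H(-1466, 282) + 1233313) + r = ((2 - 17*(-1466)² - 17*(-1466)*282) + 1233313) + 2945319 = ((2 - 17*2149156 + 7028004) + 1233313) + 2945319 = ((2 - 36535652 + 7028004) + 1233313) + 2945319 = (-29507646 + 1233313) + 2945319 = -28274333 + 2945319 = -25329014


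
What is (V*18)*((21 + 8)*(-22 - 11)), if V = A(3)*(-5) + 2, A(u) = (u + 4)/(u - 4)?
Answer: -637362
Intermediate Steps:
A(u) = (4 + u)/(-4 + u)
V = 37 (V = ((4 + 3)/(-4 + 3))*(-5) + 2 = (7/(-1))*(-5) + 2 = -1*7*(-5) + 2 = -7*(-5) + 2 = 35 + 2 = 37)
(V*18)*((21 + 8)*(-22 - 11)) = (37*18)*((21 + 8)*(-22 - 11)) = 666*(29*(-33)) = 666*(-957) = -637362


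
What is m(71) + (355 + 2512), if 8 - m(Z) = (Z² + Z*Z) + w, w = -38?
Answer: -7169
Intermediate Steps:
m(Z) = 46 - 2*Z² (m(Z) = 8 - ((Z² + Z*Z) - 38) = 8 - ((Z² + Z²) - 38) = 8 - (2*Z² - 38) = 8 - (-38 + 2*Z²) = 8 + (38 - 2*Z²) = 46 - 2*Z²)
m(71) + (355 + 2512) = (46 - 2*71²) + (355 + 2512) = (46 - 2*5041) + 2867 = (46 - 10082) + 2867 = -10036 + 2867 = -7169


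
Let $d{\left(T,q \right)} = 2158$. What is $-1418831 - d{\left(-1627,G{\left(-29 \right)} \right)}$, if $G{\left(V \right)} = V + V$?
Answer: $-1420989$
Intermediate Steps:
$G{\left(V \right)} = 2 V$
$-1418831 - d{\left(-1627,G{\left(-29 \right)} \right)} = -1418831 - 2158 = -1420989$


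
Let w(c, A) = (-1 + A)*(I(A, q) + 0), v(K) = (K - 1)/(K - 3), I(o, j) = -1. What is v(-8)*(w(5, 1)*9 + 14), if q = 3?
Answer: 126/11 ≈ 11.455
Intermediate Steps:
v(K) = (-1 + K)/(-3 + K)
w(c, A) = 1 - A (w(c, A) = (-1 + A)*(-1 + 0) = (-1 + A)*(-1) = 1 - A)
v(-8)*(w(5, 1)*9 + 14) = ((-1 - 8)/(-3 - 8))*((1 - 1*1)*9 + 14) = (-9/(-11))*((1 - 1)*9 + 14) = (-1/11*(-9))*(0*9 + 14) = 9*(0 + 14)/11 = (9/11)*14 = 126/11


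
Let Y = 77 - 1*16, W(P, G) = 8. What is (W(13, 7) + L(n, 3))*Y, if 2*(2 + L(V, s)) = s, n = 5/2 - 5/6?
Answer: 915/2 ≈ 457.50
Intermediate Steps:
n = 5/3 (n = 5*(1/2) - 5*1/6 = 5/2 - 5/6 = 5/3 ≈ 1.6667)
L(V, s) = -2 + s/2
Y = 61 (Y = 77 - 16 = 61)
(W(13, 7) + L(n, 3))*Y = (8 + (-2 + (1/2)*3))*61 = (8 + (-2 + 3/2))*61 = (8 - 1/2)*61 = (15/2)*61 = 915/2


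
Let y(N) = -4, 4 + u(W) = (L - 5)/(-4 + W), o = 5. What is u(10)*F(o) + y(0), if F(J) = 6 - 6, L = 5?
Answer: -4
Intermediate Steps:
F(J) = 0
u(W) = -4 (u(W) = -4 + (5 - 5)/(-4 + W) = -4 + 0/(-4 + W) = -4 + 0 = -4)
u(10)*F(o) + y(0) = -4*0 - 4 = 0 - 4 = -4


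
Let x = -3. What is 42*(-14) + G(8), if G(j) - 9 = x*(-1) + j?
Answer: -568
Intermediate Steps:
G(j) = 12 + j (G(j) = 9 + (-3*(-1) + j) = 9 + (3 + j) = 12 + j)
42*(-14) + G(8) = 42*(-14) + (12 + 8) = -588 + 20 = -568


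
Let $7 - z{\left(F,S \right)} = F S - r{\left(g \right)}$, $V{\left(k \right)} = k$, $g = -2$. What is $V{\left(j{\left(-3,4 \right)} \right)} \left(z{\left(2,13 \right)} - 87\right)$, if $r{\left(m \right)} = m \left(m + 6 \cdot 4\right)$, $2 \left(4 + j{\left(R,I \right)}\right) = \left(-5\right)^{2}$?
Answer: $-1275$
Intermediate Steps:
$j{\left(R,I \right)} = \frac{17}{2}$ ($j{\left(R,I \right)} = -4 + \frac{\left(-5\right)^{2}}{2} = -4 + \frac{1}{2} \cdot 25 = -4 + \frac{25}{2} = \frac{17}{2}$)
$r{\left(m \right)} = m \left(24 + m\right)$ ($r{\left(m \right)} = m \left(m + 24\right) = m \left(24 + m\right)$)
$z{\left(F,S \right)} = -37 - F S$ ($z{\left(F,S \right)} = 7 - \left(F S - - 2 \left(24 - 2\right)\right) = 7 - \left(F S - \left(-2\right) 22\right) = 7 - \left(F S - -44\right) = 7 - \left(F S + 44\right) = 7 - \left(44 + F S\right) = -37 - F S$)
$V{\left(j{\left(-3,4 \right)} \right)} \left(z{\left(2,13 \right)} - 87\right) = \frac{17 \left(\left(-37 - 2 \cdot 13\right) - 87\right)}{2} = \frac{17 \left(\left(-37 - 26\right) - 87\right)}{2} = \frac{17 \left(-63 - 87\right)}{2} = \frac{17}{2} \left(-150\right) = -1275$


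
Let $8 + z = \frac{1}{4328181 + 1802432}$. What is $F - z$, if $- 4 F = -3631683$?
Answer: $\frac{22264639191291}{24522452} \approx 9.0793 \cdot 10^{5}$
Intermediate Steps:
$F = \frac{3631683}{4}$ ($F = \left(- \frac{1}{4}\right) \left(-3631683\right) = \frac{3631683}{4} \approx 9.0792 \cdot 10^{5}$)
$z = - \frac{49044903}{6130613}$ ($z = -8 + \frac{1}{4328181 + 1802432} = -8 + \frac{1}{6130613} = - \frac{49044903}{6130613} \approx -8.0$)
$F - z = \frac{3631683}{4} - - \frac{49044903}{6130613} = \frac{3631683}{4} + \frac{49044903}{6130613} = \frac{22264639191291}{24522452}$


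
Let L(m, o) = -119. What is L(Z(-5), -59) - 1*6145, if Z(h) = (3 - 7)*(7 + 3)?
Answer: -6264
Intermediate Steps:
Z(h) = -40 (Z(h) = -4*10 = -40)
L(Z(-5), -59) - 1*6145 = -119 - 1*6145 = -119 - 6145 = -6264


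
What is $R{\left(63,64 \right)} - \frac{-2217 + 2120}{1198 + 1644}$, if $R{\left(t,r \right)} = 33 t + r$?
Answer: $\frac{6090503}{2842} \approx 2143.0$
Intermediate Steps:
$R{\left(t,r \right)} = r + 33 t$
$R{\left(63,64 \right)} - \frac{-2217 + 2120}{1198 + 1644} = \left(64 + 33 \cdot 63\right) - \frac{-2217 + 2120}{1198 + 1644} = \left(64 + 2079\right) - - \frac{97}{2842} = 2143 - \left(-97\right) \frac{1}{2842} = 2143 - - \frac{97}{2842} = 2143 + \frac{97}{2842} = \frac{6090503}{2842}$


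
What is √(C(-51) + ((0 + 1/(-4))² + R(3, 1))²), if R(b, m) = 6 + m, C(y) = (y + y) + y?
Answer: I*√26399/16 ≈ 10.155*I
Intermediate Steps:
C(y) = 3*y (C(y) = 2*y + y = 3*y)
√(C(-51) + ((0 + 1/(-4))² + R(3, 1))²) = √(3*(-51) + ((0 + 1/(-4))² + (6 + 1))²) = √(-153 + ((0 - ¼)² + 7)²) = √(-153 + ((-¼)² + 7)²) = √(-153 + (1/16 + 7)²) = √(-153 + (113/16)²) = √(-153 + 12769/256) = √(-26399/256) = I*√26399/16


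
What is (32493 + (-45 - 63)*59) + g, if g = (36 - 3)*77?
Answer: 28662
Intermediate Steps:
g = 2541 (g = 33*77 = 2541)
(32493 + (-45 - 63)*59) + g = (32493 + (-45 - 63)*59) + 2541 = (32493 - 108*59) + 2541 = (32493 - 6372) + 2541 = 26121 + 2541 = 28662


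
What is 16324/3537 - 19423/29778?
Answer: 139132307/35108262 ≈ 3.9630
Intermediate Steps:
16324/3537 - 19423/29778 = 139132307/35108262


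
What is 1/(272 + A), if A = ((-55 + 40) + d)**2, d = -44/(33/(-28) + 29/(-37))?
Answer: 4133089/1351878129 ≈ 0.0030573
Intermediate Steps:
d = 45584/2033 (d = -44/(33*(-1/28) + 29*(-1/37)) = -44/(-33/28 - 29/37) = -44/(-2033/1036) = -44*(-1036/2033) = 45584/2033 ≈ 22.422)
A = 227677921/4133089 (A = ((-55 + 40) + 45584/2033)**2 = (-15 + 45584/2033)**2 = (15089/2033)**2 = 227677921/4133089 ≈ 55.087)
1/(272 + A) = 1/(272 + 227677921/4133089) = 1/(1351878129/4133089) = 4133089/1351878129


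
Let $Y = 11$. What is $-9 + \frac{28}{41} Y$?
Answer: $- \frac{61}{41} \approx -1.4878$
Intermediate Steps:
$-9 + \frac{28}{41} Y = -9 + \frac{28}{41} \cdot 11 = -9 + \frac{308}{41} = - \frac{61}{41}$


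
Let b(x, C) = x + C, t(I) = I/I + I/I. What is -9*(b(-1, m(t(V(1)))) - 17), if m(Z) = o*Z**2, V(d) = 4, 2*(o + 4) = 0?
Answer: 306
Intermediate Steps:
o = -4 (o = -4 + (1/2)*0 = -4 + 0 = -4)
t(I) = 2 (t(I) = 1 + 1 = 2)
m(Z) = -4*Z**2
b(x, C) = C + x
-9*(b(-1, m(t(V(1)))) - 17) = -9*((-4*2**2 - 1) - 17) = -9*((-4*4 - 1) - 17) = -9*((-16 - 1) - 17) = -9*(-17 - 17) = -9*(-34) = 306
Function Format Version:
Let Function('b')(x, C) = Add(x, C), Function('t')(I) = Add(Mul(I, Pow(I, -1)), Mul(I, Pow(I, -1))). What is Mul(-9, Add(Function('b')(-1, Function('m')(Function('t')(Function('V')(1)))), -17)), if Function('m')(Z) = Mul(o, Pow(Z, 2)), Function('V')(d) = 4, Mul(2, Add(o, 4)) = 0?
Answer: 306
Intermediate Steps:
o = -4 (o = Add(-4, Mul(Rational(1, 2), 0)) = Add(-4, 0) = -4)
Function('t')(I) = 2 (Function('t')(I) = Add(1, 1) = 2)
Function('m')(Z) = Mul(-4, Pow(Z, 2))
Function('b')(x, C) = Add(C, x)
Mul(-9, Add(Function('b')(-1, Function('m')(Function('t')(Function('V')(1)))), -17)) = Mul(-9, Add(Add(Mul(-4, Pow(2, 2)), -1), -17)) = Mul(-9, Add(Add(Mul(-4, 4), -1), -17)) = Mul(-9, Add(Add(-16, -1), -17)) = Mul(-9, Add(-17, -17)) = Mul(-9, -34) = 306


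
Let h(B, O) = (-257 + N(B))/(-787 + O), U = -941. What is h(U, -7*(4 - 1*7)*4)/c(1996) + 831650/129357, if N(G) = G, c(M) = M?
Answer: 583558134943/90756095058 ≈ 6.4300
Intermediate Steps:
h(B, O) = (-257 + B)/(-787 + O)
h(U, -7*(4 - 1*7)*4)/c(1996) + 831650/129357 = ((-257 - 941)/(-787 - 7*(4 - 1*7)*4))/1996 + 831650/129357 = (-1198/(-787 - 7*(4 - 7)*4))*(1/1996) + 831650*(1/129357) = (-1198/(-787 - 7*(-3)*4))*(1/1996) + 831650/129357 = (-1198/(-787 + 21*4))*(1/1996) + 831650/129357 = (-1198/(-787 + 84))*(1/1996) + 831650/129357 = (-1198/(-703))*(1/1996) + 831650/129357 = -1/703*(-1198)*(1/1996) + 831650/129357 = (1198/703)*(1/1996) + 831650/129357 = 599/701594 + 831650/129357 = 583558134943/90756095058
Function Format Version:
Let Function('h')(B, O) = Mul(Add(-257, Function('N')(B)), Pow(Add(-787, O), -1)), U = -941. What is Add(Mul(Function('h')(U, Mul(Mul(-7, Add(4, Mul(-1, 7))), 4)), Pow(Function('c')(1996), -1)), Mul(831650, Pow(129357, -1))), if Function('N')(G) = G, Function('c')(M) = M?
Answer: Rational(583558134943, 90756095058) ≈ 6.4300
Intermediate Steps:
Function('h')(B, O) = Mul(Pow(Add(-787, O), -1), Add(-257, B)) (Function('h')(B, O) = Mul(Add(-257, B), Pow(Add(-787, O), -1)) = Mul(Pow(Add(-787, O), -1), Add(-257, B)))
Add(Mul(Function('h')(U, Mul(Mul(-7, Add(4, Mul(-1, 7))), 4)), Pow(Function('c')(1996), -1)), Mul(831650, Pow(129357, -1))) = Add(Mul(Mul(Pow(Add(-787, Mul(Mul(-7, Add(4, Mul(-1, 7))), 4)), -1), Add(-257, -941)), Pow(1996, -1)), Mul(831650, Pow(129357, -1))) = Add(Mul(Mul(Pow(Add(-787, Mul(Mul(-7, Add(4, -7)), 4)), -1), -1198), Rational(1, 1996)), Mul(831650, Rational(1, 129357))) = Add(Mul(Mul(Pow(Add(-787, Mul(Mul(-7, -3), 4)), -1), -1198), Rational(1, 1996)), Rational(831650, 129357)) = Add(Mul(Mul(Pow(Add(-787, Mul(21, 4)), -1), -1198), Rational(1, 1996)), Rational(831650, 129357)) = Add(Mul(Mul(Pow(Add(-787, 84), -1), -1198), Rational(1, 1996)), Rational(831650, 129357)) = Add(Mul(Mul(Pow(-703, -1), -1198), Rational(1, 1996)), Rational(831650, 129357)) = Add(Mul(Mul(Rational(-1, 703), -1198), Rational(1, 1996)), Rational(831650, 129357)) = Add(Mul(Rational(1198, 703), Rational(1, 1996)), Rational(831650, 129357)) = Add(Rational(599, 701594), Rational(831650, 129357)) = Rational(583558134943, 90756095058)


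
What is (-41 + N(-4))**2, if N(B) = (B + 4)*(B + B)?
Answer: 1681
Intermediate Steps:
N(B) = 2*B*(4 + B) (N(B) = (4 + B)*(2*B) = 2*B*(4 + B))
(-41 + N(-4))**2 = (-41 + 2*(-4)*(4 - 4))**2 = (-41 + 2*(-4)*0)**2 = (-41 + 0)**2 = (-41)**2 = 1681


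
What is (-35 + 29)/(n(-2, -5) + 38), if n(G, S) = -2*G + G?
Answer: -3/20 ≈ -0.15000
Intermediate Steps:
n(G, S) = -G
(-35 + 29)/(n(-2, -5) + 38) = (-35 + 29)/(-1*(-2) + 38) = -6/(2 + 38) = -6/40 = -6*1/40 = -3/20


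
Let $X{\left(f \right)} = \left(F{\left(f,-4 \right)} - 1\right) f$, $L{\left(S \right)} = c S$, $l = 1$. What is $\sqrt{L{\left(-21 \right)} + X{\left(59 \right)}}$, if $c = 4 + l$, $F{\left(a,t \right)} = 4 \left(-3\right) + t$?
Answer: $2 i \sqrt{277} \approx 33.287 i$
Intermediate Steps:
$F{\left(a,t \right)} = -12 + t$
$c = 5$ ($c = 4 + 1 = 5$)
$L{\left(S \right)} = 5 S$
$X{\left(f \right)} = - 17 f$ ($X{\left(f \right)} = \left(\left(-12 - 4\right) - 1\right) f = \left(-16 - 1\right) f = - 17 f$)
$\sqrt{L{\left(-21 \right)} + X{\left(59 \right)}} = \sqrt{5 \left(-21\right) - 1003} = \sqrt{-105 - 1003} = \sqrt{-1108} = 2 i \sqrt{277}$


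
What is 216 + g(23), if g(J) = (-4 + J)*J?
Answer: 653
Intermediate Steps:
g(J) = J*(-4 + J)
216 + g(23) = 216 + 23*(-4 + 23) = 216 + 23*19 = 216 + 437 = 653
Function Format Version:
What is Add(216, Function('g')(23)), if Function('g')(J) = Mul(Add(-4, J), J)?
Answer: 653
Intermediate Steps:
Function('g')(J) = Mul(J, Add(-4, J))
Add(216, Function('g')(23)) = Add(216, Mul(23, Add(-4, 23))) = Add(216, Mul(23, 19)) = Add(216, 437) = 653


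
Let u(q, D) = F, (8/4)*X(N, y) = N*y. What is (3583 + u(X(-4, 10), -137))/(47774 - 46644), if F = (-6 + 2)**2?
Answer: 3599/1130 ≈ 3.1850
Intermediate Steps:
X(N, y) = N*y/2 (X(N, y) = (N*y)/2 = N*y/2)
F = 16 (F = (-4)**2 = 16)
u(q, D) = 16
(3583 + u(X(-4, 10), -137))/(47774 - 46644) = (3583 + 16)/(47774 - 46644) = 3599/1130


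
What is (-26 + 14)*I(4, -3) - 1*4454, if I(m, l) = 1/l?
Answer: -4450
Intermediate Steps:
(-26 + 14)*I(4, -3) - 1*4454 = (-26 + 14)/(-3) - 1*4454 = -12*(-⅓) - 4454 = 4 - 4454 = -4450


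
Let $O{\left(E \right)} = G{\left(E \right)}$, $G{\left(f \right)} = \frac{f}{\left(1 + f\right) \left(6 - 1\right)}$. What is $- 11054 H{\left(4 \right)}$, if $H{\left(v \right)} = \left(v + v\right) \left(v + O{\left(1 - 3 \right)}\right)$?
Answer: $- \frac{1945504}{5} \approx -3.891 \cdot 10^{5}$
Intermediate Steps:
$G{\left(f \right)} = \frac{f}{5 + 5 f}$ ($G{\left(f \right)} = \frac{f}{\left(1 + f\right) 5} = \frac{f}{5 + 5 f}$)
$O{\left(E \right)} = \frac{E}{5 \left(1 + E\right)}$
$H{\left(v \right)} = 2 v \left(\frac{2}{5} + v\right)$ ($H{\left(v \right)} = \left(v + v\right) \left(v + \frac{1 - 3}{5 \left(1 + \left(1 - 3\right)\right)}\right) = 2 v \left(v + \frac{1}{5} \left(-2\right) \frac{1}{1 - 2}\right) = 2 v \left(v + \frac{1}{5} \left(-2\right) \frac{1}{-1}\right) = 2 v \left(v + \frac{1}{5} \left(-2\right) \left(-1\right)\right) = 2 v \left(v + \frac{2}{5}\right) = 2 v \left(\frac{2}{5} + v\right)$)
$- 11054 H{\left(4 \right)} = - 11054 \cdot \frac{2}{5} \cdot 4 \left(2 + 5 \cdot 4\right) = - 11054 \cdot \frac{2}{5} \cdot 4 \left(2 + 20\right) = - 11054 \cdot \frac{2}{5} \cdot 4 \cdot 22 = \left(-11054\right) \frac{176}{5} = - \frac{1945504}{5}$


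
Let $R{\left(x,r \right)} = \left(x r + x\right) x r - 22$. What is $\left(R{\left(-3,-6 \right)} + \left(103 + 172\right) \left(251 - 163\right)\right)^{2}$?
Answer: $597704704$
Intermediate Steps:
$R{\left(x,r \right)} = -22 + r x \left(x + r x\right)$ ($R{\left(x,r \right)} = \left(r x + x\right) x r - 22 = \left(x + r x\right) x r - 22 = x \left(x + r x\right) r - 22 = r x \left(x + r x\right) - 22 = -22 + r x \left(x + r x\right)$)
$\left(R{\left(-3,-6 \right)} + \left(103 + 172\right) \left(251 - 163\right)\right)^{2} = \left(\left(-22 - 6 \left(-3\right)^{2} + \left(-6\right)^{2} \left(-3\right)^{2}\right) + \left(103 + 172\right) \left(251 - 163\right)\right)^{2} = \left(\left(-22 - 54 + 36 \cdot 9\right) + 275 \cdot 88\right)^{2} = \left(\left(-22 - 54 + 324\right) + 24200\right)^{2} = \left(248 + 24200\right)^{2} = 24448^{2} = 597704704$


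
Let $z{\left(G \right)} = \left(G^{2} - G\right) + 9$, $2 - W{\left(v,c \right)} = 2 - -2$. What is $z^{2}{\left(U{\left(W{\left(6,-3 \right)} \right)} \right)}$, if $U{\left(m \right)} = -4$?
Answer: $841$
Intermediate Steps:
$W{\left(v,c \right)} = -2$ ($W{\left(v,c \right)} = 2 - \left(2 - -2\right) = 2 - \left(2 + 2\right) = 2 - 4 = -2$)
$z{\left(G \right)} = 9 + G^{2} - G$
$z^{2}{\left(U{\left(W{\left(6,-3 \right)} \right)} \right)} = \left(9 + \left(-4\right)^{2} - -4\right)^{2} = \left(9 + 16 + 4\right)^{2} = 29^{2} = 841$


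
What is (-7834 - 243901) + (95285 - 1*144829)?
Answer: -301279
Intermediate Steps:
(-7834 - 243901) + (95285 - 1*144829) = -251735 + (95285 - 144829) = -251735 - 49544 = -301279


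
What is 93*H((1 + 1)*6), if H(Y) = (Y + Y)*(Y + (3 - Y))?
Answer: 6696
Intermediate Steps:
H(Y) = 6*Y (H(Y) = (2*Y)*3 = 6*Y)
93*H((1 + 1)*6) = 93*(6*((1 + 1)*6)) = 93*(6*(2*6)) = 93*(6*12) = 93*72 = 6696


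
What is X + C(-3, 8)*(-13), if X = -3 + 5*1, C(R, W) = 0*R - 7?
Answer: 93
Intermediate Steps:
C(R, W) = -7 (C(R, W) = 0 - 7 = -7)
X = 2 (X = -3 + 5 = 2)
X + C(-3, 8)*(-13) = 2 - 7*(-13) = 2 + 91 = 93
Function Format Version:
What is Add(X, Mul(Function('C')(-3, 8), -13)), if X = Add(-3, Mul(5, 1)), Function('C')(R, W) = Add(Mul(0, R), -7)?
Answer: 93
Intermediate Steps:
Function('C')(R, W) = -7 (Function('C')(R, W) = Add(0, -7) = -7)
X = 2 (X = Add(-3, 5) = 2)
Add(X, Mul(Function('C')(-3, 8), -13)) = Add(2, Mul(-7, -13)) = Add(2, 91) = 93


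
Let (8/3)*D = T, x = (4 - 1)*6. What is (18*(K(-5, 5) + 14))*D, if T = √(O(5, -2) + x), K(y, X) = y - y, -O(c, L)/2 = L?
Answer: 189*√22/2 ≈ 443.24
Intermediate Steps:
O(c, L) = -2*L
x = 18 (x = 3*6 = 18)
K(y, X) = 0
T = √22 (T = √(-2*(-2) + 18) = √(4 + 18) = √22 ≈ 4.6904)
D = 3*√22/8 ≈ 1.7589
(18*(K(-5, 5) + 14))*D = (18*(0 + 14))*(3*√22/8) = (18*14)*(3*√22/8) = 252*(3*√22/8) = 189*√22/2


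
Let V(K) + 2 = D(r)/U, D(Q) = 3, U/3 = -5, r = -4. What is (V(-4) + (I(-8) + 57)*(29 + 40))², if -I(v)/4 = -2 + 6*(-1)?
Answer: 942121636/25 ≈ 3.7685e+7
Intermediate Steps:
U = -15 (U = 3*(-5) = -15)
I(v) = 32 (I(v) = -4*(-2 + 6*(-1)) = -4*(-2 - 6) = -4*(-8) = 32)
V(K) = -11/5 (V(K) = -2 + 3/(-15) = -2 + 3*(-1/15) = -2 - ⅕ = -11/5)
(V(-4) + (I(-8) + 57)*(29 + 40))² = (-11/5 + (32 + 57)*(29 + 40))² = (-11/5 + 89*69)² = (-11/5 + 6141)² = (30694/5)² = 942121636/25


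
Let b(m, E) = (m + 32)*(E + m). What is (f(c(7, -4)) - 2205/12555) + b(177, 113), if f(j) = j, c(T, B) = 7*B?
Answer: 16902329/279 ≈ 60582.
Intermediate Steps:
b(m, E) = (32 + m)*(E + m)
(f(c(7, -4)) - 2205/12555) + b(177, 113) = (7*(-4) - 2205/12555) + (177**2 + 32*113 + 32*177 + 113*177) = (-28 - 2205*1/12555) + (31329 + 3616 + 5664 + 20001) = (-28 - 49/279) + 60610 = -7861/279 + 60610 = 16902329/279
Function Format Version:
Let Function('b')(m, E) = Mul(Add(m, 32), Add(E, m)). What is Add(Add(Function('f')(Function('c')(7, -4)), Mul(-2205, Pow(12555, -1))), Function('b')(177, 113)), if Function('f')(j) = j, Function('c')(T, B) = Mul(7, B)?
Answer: Rational(16902329, 279) ≈ 60582.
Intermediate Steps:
Function('b')(m, E) = Mul(Add(32, m), Add(E, m))
Add(Add(Function('f')(Function('c')(7, -4)), Mul(-2205, Pow(12555, -1))), Function('b')(177, 113)) = Add(Add(Mul(7, -4), Mul(-2205, Pow(12555, -1))), Add(Pow(177, 2), Mul(32, 113), Mul(32, 177), Mul(113, 177))) = Add(Add(-28, Mul(-2205, Rational(1, 12555))), Add(31329, 3616, 5664, 20001)) = Add(Add(-28, Rational(-49, 279)), 60610) = Add(Rational(-7861, 279), 60610) = Rational(16902329, 279)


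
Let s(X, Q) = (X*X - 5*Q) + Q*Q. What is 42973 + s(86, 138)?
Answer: 68723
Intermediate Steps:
s(X, Q) = Q² + X² - 5*Q (s(X, Q) = (X² - 5*Q) + Q² = Q² + X² - 5*Q)
42973 + s(86, 138) = 42973 + (138² + 86² - 5*138) = 42973 + (19044 + 7396 - 690) = 42973 + 25750 = 68723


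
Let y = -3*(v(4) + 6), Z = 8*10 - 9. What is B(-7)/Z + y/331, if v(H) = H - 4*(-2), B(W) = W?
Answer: -6151/23501 ≈ -0.26173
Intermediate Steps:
v(H) = 8 + H (v(H) = H + 8 = 8 + H)
Z = 71 (Z = 80 - 9 = 71)
y = -54 (y = -3*((8 + 4) + 6) = -3*(12 + 6) = -3*18 = -54)
B(-7)/Z + y/331 = -7/71 - 54/331 = -6151/23501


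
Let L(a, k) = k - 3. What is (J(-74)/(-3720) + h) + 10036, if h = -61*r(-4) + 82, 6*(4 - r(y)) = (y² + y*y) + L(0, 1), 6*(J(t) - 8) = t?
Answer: 113597653/11160 ≈ 10179.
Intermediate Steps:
J(t) = 8 + t/6
L(a, k) = -3 + k
r(y) = 13/3 - y²/3 (r(y) = 4 - ((y² + y*y) + (-3 + 1))/6 = 4 - ((y² + y²) - 2)/6 = 4 - (2*y² - 2)/6 = 4 - (-2 + 2*y²)/6 = 4 + (⅓ - y²/3) = 13/3 - y²/3)
h = 143 (h = -61*(13/3 - ⅓*(-4)²) + 82 = -61*(13/3 - ⅓*16) + 82 = -61*(13/3 - 16/3) + 82 = -61*(-1) + 82 = 61 + 82 = 143)
(J(-74)/(-3720) + h) + 10036 = ((8 + (⅙)*(-74))/(-3720) + 143) + 10036 = ((8 - 37/3)*(-1/3720) + 143) + 10036 = (-13/3*(-1/3720) + 143) + 10036 = (13/11160 + 143) + 10036 = 1595893/11160 + 10036 = 113597653/11160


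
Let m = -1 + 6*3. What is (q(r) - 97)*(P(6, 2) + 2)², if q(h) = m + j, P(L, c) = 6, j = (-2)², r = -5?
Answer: -4864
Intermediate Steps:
j = 4
m = 17 (m = -1 + 18 = 17)
q(h) = 21 (q(h) = 17 + 4 = 21)
(q(r) - 97)*(P(6, 2) + 2)² = (21 - 97)*(6 + 2)² = -76*8² = -76*64 = -4864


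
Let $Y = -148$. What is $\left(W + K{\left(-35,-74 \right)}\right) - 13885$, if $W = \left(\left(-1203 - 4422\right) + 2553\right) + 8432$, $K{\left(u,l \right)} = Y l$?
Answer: $2427$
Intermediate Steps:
$K{\left(u,l \right)} = - 148 l$
$W = 5360$ ($W = \left(-5625 + 2553\right) + 8432 = -3072 + 8432 = 5360$)
$\left(W + K{\left(-35,-74 \right)}\right) - 13885 = \left(5360 - -10952\right) - 13885 = \left(5360 + 10952\right) - 13885 = 16312 - 13885 = 2427$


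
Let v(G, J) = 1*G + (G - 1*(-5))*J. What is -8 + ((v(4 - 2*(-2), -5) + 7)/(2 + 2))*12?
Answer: -158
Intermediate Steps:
v(G, J) = G + J*(5 + G) (v(G, J) = G + (G + 5)*J = G + (5 + G)*J = G + J*(5 + G))
-8 + ((v(4 - 2*(-2), -5) + 7)/(2 + 2))*12 = -8 + ((((4 - 2*(-2)) + 5*(-5) + (4 - 2*(-2))*(-5)) + 7)/(2 + 2))*12 = -8 + ((((4 + 4) - 25 + (4 + 4)*(-5)) + 7)/4)*12 = -8 + (((8 - 25 + 8*(-5)) + 7)*(1/4))*12 = -8 + (((8 - 25 - 40) + 7)*(1/4))*12 = -8 + ((-57 + 7)*(1/4))*12 = -8 - 50*1/4*12 = -8 - 25/2*12 = -8 - 150 = -158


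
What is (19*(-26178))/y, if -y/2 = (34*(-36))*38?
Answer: -4363/816 ≈ -5.3468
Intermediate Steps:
y = 93024 (y = -2*34*(-36)*38 = -(-2448)*38 = -2*(-46512) = 93024)
(19*(-26178))/y = (19*(-26178))/93024 = -497382*1/93024 = -4363/816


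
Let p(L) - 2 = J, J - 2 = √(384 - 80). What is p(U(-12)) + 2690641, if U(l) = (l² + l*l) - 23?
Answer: 2690645 + 4*√19 ≈ 2.6907e+6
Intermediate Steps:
U(l) = -23 + 2*l² (U(l) = (l² + l²) - 23 = 2*l² - 23 = -23 + 2*l²)
J = 2 + 4*√19 (J = 2 + √(384 - 80) = 2 + √304 = 2 + 4*√19 ≈ 19.436)
p(L) = 4 + 4*√19 (p(L) = 2 + (2 + 4*√19) = 4 + 4*√19)
p(U(-12)) + 2690641 = (4 + 4*√19) + 2690641 = 2690645 + 4*√19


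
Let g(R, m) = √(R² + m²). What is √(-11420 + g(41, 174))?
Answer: √(-11420 + √31957) ≈ 106.02*I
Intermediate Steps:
√(-11420 + g(41, 174)) = √(-11420 + √(41² + 174²)) = √(-11420 + √(1681 + 30276)) = √(-11420 + √31957)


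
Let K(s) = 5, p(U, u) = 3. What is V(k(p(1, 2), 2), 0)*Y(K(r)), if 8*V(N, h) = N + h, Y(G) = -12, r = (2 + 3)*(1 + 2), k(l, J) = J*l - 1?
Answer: -15/2 ≈ -7.5000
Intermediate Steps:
k(l, J) = -1 + J*l
r = 15 (r = 5*3 = 15)
V(N, h) = N/8 + h/8 (V(N, h) = (N + h)/8 = N/8 + h/8)
V(k(p(1, 2), 2), 0)*Y(K(r)) = ((-1 + 2*3)/8 + (1/8)*0)*(-12) = ((-1 + 6)/8 + 0)*(-12) = ((1/8)*5 + 0)*(-12) = (5/8 + 0)*(-12) = (5/8)*(-12) = -15/2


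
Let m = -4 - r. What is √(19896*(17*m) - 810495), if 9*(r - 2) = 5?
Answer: I*√27250143/3 ≈ 1740.1*I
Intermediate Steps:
r = 23/9 (r = 2 + (⅑)*5 = 2 + 5/9 = 23/9 ≈ 2.5556)
m = -59/9 (m = -4 - 1*23/9 = -4 - 23/9 = -59/9 ≈ -6.5556)
√(19896*(17*m) - 810495) = √(19896*(17*(-59/9)) - 810495) = √(19896*(-1003/9) - 810495) = √(-6651896/3 - 810495) = √(-9083381/3) = I*√27250143/3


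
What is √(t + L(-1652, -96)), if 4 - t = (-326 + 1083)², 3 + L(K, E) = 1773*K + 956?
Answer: 4*I*√218818 ≈ 1871.1*I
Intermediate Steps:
L(K, E) = 953 + 1773*K (L(K, E) = -3 + (1773*K + 956) = -3 + (956 + 1773*K) = 953 + 1773*K)
t = -573045 (t = 4 - (-326 + 1083)² = 4 - 1*757² = 4 - 1*573049 = 4 - 573049 = -573045)
√(t + L(-1652, -96)) = √(-573045 + (953 + 1773*(-1652))) = √(-573045 + (953 - 2928996)) = √(-573045 - 2928043) = √(-3501088) = 4*I*√218818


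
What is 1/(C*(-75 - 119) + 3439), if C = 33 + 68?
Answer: -1/16155 ≈ -6.1900e-5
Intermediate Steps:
C = 101
1/(C*(-75 - 119) + 3439) = 1/(101*(-75 - 119) + 3439) = 1/(101*(-194) + 3439) = 1/(-19594 + 3439) = 1/(-16155) = -1/16155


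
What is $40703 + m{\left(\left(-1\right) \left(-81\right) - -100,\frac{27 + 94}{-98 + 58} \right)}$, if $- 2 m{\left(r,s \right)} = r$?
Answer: $\frac{81225}{2} \approx 40613.0$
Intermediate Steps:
$m{\left(r,s \right)} = - \frac{r}{2}$
$40703 + m{\left(\left(-1\right) \left(-81\right) - -100,\frac{27 + 94}{-98 + 58} \right)} = 40703 - \frac{\left(-1\right) \left(-81\right) - -100}{2} = 40703 - \frac{81 + 100}{2} = 40703 - \frac{181}{2} = \frac{81225}{2}$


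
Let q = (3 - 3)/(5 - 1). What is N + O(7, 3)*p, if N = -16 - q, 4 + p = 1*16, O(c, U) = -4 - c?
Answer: -148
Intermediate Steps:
p = 12 (p = -4 + 1*16 = -4 + 16 = 12)
q = 0 (q = 0/4 = 0*(¼) = 0)
N = -16 (N = -16 - 1*0 = -16 + 0 = -16)
N + O(7, 3)*p = -16 + (-4 - 1*7)*12 = -16 + (-4 - 7)*12 = -16 - 11*12 = -16 - 132 = -148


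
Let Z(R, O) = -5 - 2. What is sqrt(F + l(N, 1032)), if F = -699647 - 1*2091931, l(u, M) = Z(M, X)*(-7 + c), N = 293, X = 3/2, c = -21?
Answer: I*sqrt(2791382) ≈ 1670.7*I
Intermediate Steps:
X = 3/2 (X = 3*(1/2) = 3/2 ≈ 1.5000)
Z(R, O) = -7
l(u, M) = 196 (l(u, M) = -7*(-7 - 21) = -7*(-28) = 196)
F = -2791578 (F = -699647 - 2091931 = -2791578)
sqrt(F + l(N, 1032)) = sqrt(-2791578 + 196) = sqrt(-2791382) = I*sqrt(2791382)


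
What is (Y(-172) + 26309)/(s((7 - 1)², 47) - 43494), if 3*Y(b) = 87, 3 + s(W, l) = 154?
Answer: -26338/43343 ≈ -0.60766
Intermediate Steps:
s(W, l) = 151 (s(W, l) = -3 + 154 = 151)
Y(b) = 29 (Y(b) = (⅓)*87 = 29)
(Y(-172) + 26309)/(s((7 - 1)², 47) - 43494) = (29 + 26309)/(151 - 43494) = 26338/(-43343) = 26338*(-1/43343) = -26338/43343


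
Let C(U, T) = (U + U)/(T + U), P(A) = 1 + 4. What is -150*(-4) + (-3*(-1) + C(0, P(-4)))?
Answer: 603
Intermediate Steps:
P(A) = 5
C(U, T) = 2*U/(T + U) (C(U, T) = (2*U)/(T + U) = 2*U/(T + U))
-150*(-4) + (-3*(-1) + C(0, P(-4))) = -150*(-4) + (-3*(-1) + 2*0/(5 + 0)) = 600 + (3 + 2*0/5) = 600 + (3 + 2*0*(⅕)) = 600 + (3 + 0) = 600 + 3 = 603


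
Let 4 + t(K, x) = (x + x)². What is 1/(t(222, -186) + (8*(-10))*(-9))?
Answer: 1/139100 ≈ 7.1891e-6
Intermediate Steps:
t(K, x) = -4 + 4*x² (t(K, x) = -4 + (x + x)² = -4 + (2*x)² = -4 + 4*x²)
1/(t(222, -186) + (8*(-10))*(-9)) = 1/((-4 + 4*(-186)²) + (8*(-10))*(-9)) = 1/((-4 + 4*34596) - 80*(-9)) = 1/((-4 + 138384) + 720) = 1/(138380 + 720) = 1/139100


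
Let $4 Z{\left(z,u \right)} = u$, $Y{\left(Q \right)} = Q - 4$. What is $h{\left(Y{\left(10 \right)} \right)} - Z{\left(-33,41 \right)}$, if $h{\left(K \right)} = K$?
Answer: $- \frac{17}{4} \approx -4.25$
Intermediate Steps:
$Y{\left(Q \right)} = -4 + Q$ ($Y{\left(Q \right)} = Q - 4 = -4 + Q$)
$Z{\left(z,u \right)} = \frac{u}{4}$
$h{\left(Y{\left(10 \right)} \right)} - Z{\left(-33,41 \right)} = \left(-4 + 10\right) - \frac{1}{4} \cdot 41 = 6 - \frac{41}{4} = - \frac{17}{4}$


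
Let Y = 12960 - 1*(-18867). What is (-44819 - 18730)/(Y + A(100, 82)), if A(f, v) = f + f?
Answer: -63549/32027 ≈ -1.9842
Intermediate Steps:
Y = 31827 (Y = 12960 + 18867 = 31827)
A(f, v) = 2*f
(-44819 - 18730)/(Y + A(100, 82)) = (-44819 - 18730)/(31827 + 2*100) = -63549/(31827 + 200) = -63549/32027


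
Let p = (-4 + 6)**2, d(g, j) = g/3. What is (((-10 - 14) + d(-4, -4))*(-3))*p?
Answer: 304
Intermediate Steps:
d(g, j) = g/3 (d(g, j) = g*(1/3) = g/3)
p = 4 (p = 2**2 = 4)
(((-10 - 14) + d(-4, -4))*(-3))*p = (((-10 - 14) + (1/3)*(-4))*(-3))*4 = ((-24 - 4/3)*(-3))*4 = -76/3*(-3)*4 = 76*4 = 304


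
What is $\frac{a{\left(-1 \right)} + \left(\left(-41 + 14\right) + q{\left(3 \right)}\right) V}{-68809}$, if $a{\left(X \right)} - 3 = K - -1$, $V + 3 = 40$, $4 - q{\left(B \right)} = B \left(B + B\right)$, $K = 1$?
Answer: $\frac{1512}{68809} \approx 0.021974$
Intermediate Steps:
$q{\left(B \right)} = 4 - 2 B^{2}$ ($q{\left(B \right)} = 4 - B \left(B + B\right) = 4 - B 2 B = 4 - 2 B^{2}$)
$V = 37$ ($V = -3 + 40 = 37$)
$a{\left(X \right)} = 5$ ($a{\left(X \right)} = 3 + \left(1 - -1\right) = 3 + \left(1 + 1\right) = 3 + 2 = 5$)
$\frac{a{\left(-1 \right)} + \left(\left(-41 + 14\right) + q{\left(3 \right)}\right) V}{-68809} = \frac{5 + \left(\left(-41 + 14\right) + \left(4 - 2 \cdot 3^{2}\right)\right) 37}{-68809} = \left(5 + \left(-27 + \left(4 - 18\right)\right) 37\right) \left(- \frac{1}{68809}\right) = \left(5 + \left(-27 - 14\right) 37\right) \left(- \frac{1}{68809}\right) = \left(5 - 1517\right) \left(- \frac{1}{68809}\right) = \left(-1512\right) \left(- \frac{1}{68809}\right) = \frac{1512}{68809}$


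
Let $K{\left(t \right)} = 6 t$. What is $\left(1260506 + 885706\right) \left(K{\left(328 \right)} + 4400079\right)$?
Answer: $9447726095964$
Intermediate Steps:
$\left(1260506 + 885706\right) \left(K{\left(328 \right)} + 4400079\right) = \left(1260506 + 885706\right) \left(6 \cdot 328 + 4400079\right) = 2146212 \left(1968 + 4400079\right) = 2146212 \cdot 4402047 = 9447726095964$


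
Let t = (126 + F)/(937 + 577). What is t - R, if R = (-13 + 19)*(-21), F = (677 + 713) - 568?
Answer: 95856/757 ≈ 126.63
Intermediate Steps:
F = 822 (F = 1390 - 568 = 822)
R = -126 (R = 6*(-21) = -126)
t = 474/757 (t = (126 + 822)/(937 + 577) = 948/1514 = 948*(1/1514) = 474/757 ≈ 0.62616)
t - R = 474/757 - 1*(-126) = 474/757 + 126 = 95856/757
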